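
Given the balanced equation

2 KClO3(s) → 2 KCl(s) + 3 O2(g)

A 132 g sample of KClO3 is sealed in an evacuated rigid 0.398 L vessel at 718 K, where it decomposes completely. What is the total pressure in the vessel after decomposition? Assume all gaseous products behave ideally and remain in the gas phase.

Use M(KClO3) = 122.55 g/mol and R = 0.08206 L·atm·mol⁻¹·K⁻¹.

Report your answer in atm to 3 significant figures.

239 atm

n(KClO3) = 132 / 122.55 = 1.077 mol
n(gas produced) = (3/2) × 1.077 = 1.615 mol
P = nRT/V = 1.615 × 0.08206 × 718 / 0.398 = 239.1 atm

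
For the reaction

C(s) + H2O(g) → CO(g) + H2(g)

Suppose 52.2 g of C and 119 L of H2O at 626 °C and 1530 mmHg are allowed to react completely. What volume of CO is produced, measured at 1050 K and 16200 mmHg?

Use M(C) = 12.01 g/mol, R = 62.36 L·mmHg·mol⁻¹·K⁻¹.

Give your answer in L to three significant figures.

n(C) = 52.2 / 12.01 = 4.346 mol
n(H2O) = PV/RT = (1530 × 119) / (62.36 × 899.15) = 3.247 mol
For 4.346 mol C, stoichiometry requires (1/1) × 4.346 = 4.346 mol H2O; 3.247 mol is available, so H2O is limiting.
n(CO) = (1/1) × 3.247 = 3.247 mol
V(CO) = nRT/P = 3.247 × 62.36 × 1050 / 16200 = 13.12 L

13.1 L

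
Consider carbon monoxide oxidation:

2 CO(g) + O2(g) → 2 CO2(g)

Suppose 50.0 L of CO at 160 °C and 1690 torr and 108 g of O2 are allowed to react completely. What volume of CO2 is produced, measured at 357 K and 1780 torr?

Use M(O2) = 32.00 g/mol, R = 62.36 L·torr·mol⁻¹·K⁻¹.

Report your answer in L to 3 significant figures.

39.1 L

n(CO) = PV/RT = (1690 × 50.0) / (62.36 × 433.15) = 3.128 mol
n(O2) = 108 / 32.00 = 3.375 mol
For 3.128 mol CO, stoichiometry requires (1/2) × 3.128 = 1.564 mol O2; 3.375 mol is available, so CO is limiting.
n(CO2) = (2/2) × 3.128 = 3.128 mol
V(CO2) = nRT/P = 3.128 × 62.36 × 357 / 1780 = 39.12 L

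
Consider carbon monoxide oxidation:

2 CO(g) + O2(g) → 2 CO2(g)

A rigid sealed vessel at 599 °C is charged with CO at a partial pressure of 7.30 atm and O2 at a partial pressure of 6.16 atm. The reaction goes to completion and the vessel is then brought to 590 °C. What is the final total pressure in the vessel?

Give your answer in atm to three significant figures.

At constant V, partial pressures at 599 °C are proportional to moles, so apply stoichiometry directly to pressures.
P(O2) required for 7.30 atm of CO = (1/2) × 7.30 = 3.650 atm; available 6.16 atm, so CO is limiting.
P(O2) remaining = 6.16 − (1/2) × 7.30 = 2.510 atm
P(gaseous products) = (2)/2 × 7.30 = 7.300 atm
P_total at 599 °C = 2.510 + 7.300 = 9.810 atm
Scaling to 590 °C: P = 9.810 × 863.15/872.15 = 9.709 atm

9.71 atm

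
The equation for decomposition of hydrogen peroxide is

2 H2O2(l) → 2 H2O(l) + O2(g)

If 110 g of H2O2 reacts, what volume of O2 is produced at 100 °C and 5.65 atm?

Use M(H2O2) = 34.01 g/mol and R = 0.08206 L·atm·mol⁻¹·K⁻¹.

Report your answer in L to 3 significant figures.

n(H2O2) = 110.0 / 34.01 = 3.234 mol
n(O2) = (1/2) × 3.234 = 1.617 mol
V = nRT/P = 1.617 × 0.08206 × 373.15 / 5.65 = 8.763 L

8.76 L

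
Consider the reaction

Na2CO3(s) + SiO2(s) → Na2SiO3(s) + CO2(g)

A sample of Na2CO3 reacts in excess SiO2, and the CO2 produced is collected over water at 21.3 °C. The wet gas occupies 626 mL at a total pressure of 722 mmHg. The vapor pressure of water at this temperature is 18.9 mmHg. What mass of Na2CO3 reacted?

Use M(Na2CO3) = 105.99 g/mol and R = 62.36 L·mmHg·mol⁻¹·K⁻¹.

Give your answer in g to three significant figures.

P(CO2) = 722 − 18.9 = 703.1 mmHg
n(CO2) = PV/RT = (703.1 × 0.6260) / (62.36 × 294.45) = 0.02397 mol
n(Na2CO3) = (1/1) × 0.02397 = 0.02397 mol
m(Na2CO3) = 0.02397 × 105.99 = 2.541 g

2.54 g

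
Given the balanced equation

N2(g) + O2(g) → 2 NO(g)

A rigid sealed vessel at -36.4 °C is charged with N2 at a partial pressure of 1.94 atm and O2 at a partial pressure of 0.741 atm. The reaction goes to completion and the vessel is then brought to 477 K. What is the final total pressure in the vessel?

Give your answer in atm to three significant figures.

At constant V, partial pressures at -36.4 °C are proportional to moles, so apply stoichiometry directly to pressures.
P(O2) required for 1.94 atm of N2 = (1/1) × 1.94 = 1.940 atm; available 0.741 atm, so O2 is limiting.
P(N2) remaining = 1.94 − (1/1) × 0.741 = 1.199 atm
P(gaseous products) = (2)/1 × 0.741 = 1.482 atm
P_total at -36.4 °C = 1.199 + 1.482 = 2.681 atm
Scaling to 477 K: P = 2.681 × 477/236.75 = 5.402 atm

5.40 atm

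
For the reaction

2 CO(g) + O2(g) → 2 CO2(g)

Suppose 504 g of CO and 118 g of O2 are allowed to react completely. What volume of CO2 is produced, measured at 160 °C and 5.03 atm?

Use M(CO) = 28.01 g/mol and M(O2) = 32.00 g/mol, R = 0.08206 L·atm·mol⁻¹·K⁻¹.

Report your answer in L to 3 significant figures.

52.1 L

n(CO) = 504 / 28.01 = 17.99 mol
n(O2) = 118 / 32.00 = 3.688 mol
For 17.99 mol CO, stoichiometry requires (1/2) × 17.99 = 8.995 mol O2; 3.688 mol is available, so O2 is limiting.
n(CO2) = (2/1) × 3.688 = 7.376 mol
V(CO2) = nRT/P = 7.376 × 0.08206 × 433.15 / 5.03 = 52.12 L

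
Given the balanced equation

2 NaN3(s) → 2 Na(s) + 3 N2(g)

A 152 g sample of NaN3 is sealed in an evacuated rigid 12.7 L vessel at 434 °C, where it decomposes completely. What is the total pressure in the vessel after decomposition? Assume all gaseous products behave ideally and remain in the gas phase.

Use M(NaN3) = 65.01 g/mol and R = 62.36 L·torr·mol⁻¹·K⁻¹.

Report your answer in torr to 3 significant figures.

12200 torr

n(NaN3) = 152 / 65.01 = 2.338 mol
n(gas produced) = (3/2) × 2.338 = 3.507 mol
P = nRT/V = 3.507 × 62.36 × 707.15 / 12.7 = 12180 torr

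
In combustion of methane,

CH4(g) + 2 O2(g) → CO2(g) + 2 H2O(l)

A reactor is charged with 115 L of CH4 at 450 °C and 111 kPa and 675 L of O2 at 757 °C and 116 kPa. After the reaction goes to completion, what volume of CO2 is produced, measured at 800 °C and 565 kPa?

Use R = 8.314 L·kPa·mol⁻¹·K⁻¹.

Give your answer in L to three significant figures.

n(CH4) = PV/RT = (111 × 115) / (8.314 × 723.15) = 2.123 mol
n(O2) = PV/RT = (116 × 675) / (8.314 × 1030.15) = 9.142 mol
For 2.123 mol CH4, stoichiometry requires (2/1) × 2.123 = 4.246 mol O2; 9.142 mol is available, so CH4 is limiting.
n(CO2) = (1/1) × 2.123 = 2.123 mol
V(CO2) = nRT/P = 2.123 × 8.314 × 1073.15 / 565 = 33.53 L

33.5 L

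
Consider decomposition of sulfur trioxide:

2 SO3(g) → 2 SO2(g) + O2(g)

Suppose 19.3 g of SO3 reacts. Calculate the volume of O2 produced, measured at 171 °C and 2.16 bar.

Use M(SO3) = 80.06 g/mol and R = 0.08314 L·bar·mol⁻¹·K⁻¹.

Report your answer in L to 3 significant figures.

n(SO3) = 19.30 / 80.06 = 0.2411 mol
n(O2) = (1/2) × 0.2411 = 0.1206 mol
V = nRT/P = 0.1206 × 0.08314 × 444.15 / 2.16 = 2.062 L

2.06 L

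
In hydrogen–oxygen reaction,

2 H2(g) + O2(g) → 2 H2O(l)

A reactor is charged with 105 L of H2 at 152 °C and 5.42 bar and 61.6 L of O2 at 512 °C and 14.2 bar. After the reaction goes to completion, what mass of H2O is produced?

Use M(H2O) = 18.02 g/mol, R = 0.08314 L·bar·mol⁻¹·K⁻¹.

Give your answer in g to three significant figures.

n(H2) = PV/RT = (5.42 × 105) / (0.08314 × 425.15) = 16.10 mol
n(O2) = PV/RT = (14.2 × 61.6) / (0.08314 × 785.15) = 13.40 mol
For 16.10 mol H2, stoichiometry requires (1/2) × 16.10 = 8.050 mol O2; 13.40 mol is available, so H2 is limiting.
n(H2O) = (2/2) × 16.10 = 16.10 mol
m(H2O) = 16.10 × 18.02 = 290.1 g

290 g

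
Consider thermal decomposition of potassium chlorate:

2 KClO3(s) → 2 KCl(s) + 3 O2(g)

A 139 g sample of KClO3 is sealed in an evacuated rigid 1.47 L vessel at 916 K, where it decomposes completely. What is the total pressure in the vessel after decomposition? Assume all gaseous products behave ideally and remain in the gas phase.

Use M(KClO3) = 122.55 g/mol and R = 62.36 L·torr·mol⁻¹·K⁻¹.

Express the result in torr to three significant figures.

n(KClO3) = 139 / 122.55 = 1.134 mol
n(gas produced) = (3/2) × 1.134 = 1.701 mol
P = nRT/V = 1.701 × 62.36 × 916 / 1.47 = 66100 torr

66100 torr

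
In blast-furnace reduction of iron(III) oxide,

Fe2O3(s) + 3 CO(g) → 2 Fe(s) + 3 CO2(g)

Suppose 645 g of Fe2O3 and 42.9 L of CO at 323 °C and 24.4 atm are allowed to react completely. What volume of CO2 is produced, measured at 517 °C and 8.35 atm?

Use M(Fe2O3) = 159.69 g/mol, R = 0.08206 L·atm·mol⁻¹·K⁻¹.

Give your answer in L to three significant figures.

94.1 L

n(Fe2O3) = 645 / 159.69 = 4.039 mol
n(CO) = PV/RT = (24.4 × 42.9) / (0.08206 × 596.15) = 21.40 mol
For 4.039 mol Fe2O3, stoichiometry requires (3/1) × 4.039 = 12.12 mol CO; 21.40 mol is available, so Fe2O3 is limiting.
n(CO2) = (3/1) × 4.039 = 12.12 mol
V(CO2) = nRT/P = 12.12 × 0.08206 × 790.15 / 8.35 = 94.11 L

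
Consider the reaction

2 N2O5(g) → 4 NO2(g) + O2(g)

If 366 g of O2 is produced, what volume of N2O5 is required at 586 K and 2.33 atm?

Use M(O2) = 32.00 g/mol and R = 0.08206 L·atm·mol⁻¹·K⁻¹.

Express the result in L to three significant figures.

472 L

n(O2) = 366.0 / 32.00 = 11.44 mol
n(N2O5) = (2/1) × 11.44 = 22.88 mol
V = nRT/P = 22.88 × 0.08206 × 586 / 2.33 = 472.2 L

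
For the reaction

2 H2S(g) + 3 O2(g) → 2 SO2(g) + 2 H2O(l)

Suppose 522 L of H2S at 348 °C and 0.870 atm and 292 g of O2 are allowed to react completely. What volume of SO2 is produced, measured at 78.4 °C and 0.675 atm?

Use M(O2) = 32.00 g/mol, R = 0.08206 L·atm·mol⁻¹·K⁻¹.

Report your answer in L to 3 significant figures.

n(H2S) = PV/RT = (0.870 × 522) / (0.08206 × 621.15) = 8.910 mol
n(O2) = 292 / 32.00 = 9.125 mol
For 8.910 mol H2S, stoichiometry requires (3/2) × 8.910 = 13.37 mol O2; 9.125 mol is available, so O2 is limiting.
n(SO2) = (2/3) × 9.125 = 6.083 mol
V(SO2) = nRT/P = 6.083 × 0.08206 × 351.55 / 0.675 = 260.0 L

260 L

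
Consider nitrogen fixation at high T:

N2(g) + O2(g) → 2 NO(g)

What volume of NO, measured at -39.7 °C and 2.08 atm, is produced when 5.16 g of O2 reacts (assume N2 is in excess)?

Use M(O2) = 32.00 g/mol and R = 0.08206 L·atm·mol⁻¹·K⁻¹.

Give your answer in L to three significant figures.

2.97 L

n(O2) = 5.160 / 32.00 = 0.1613 mol
n(NO) = (2/1) × 0.1613 = 0.3226 mol
V = nRT/P = 0.3226 × 0.08206 × 233.45 / 2.08 = 2.971 L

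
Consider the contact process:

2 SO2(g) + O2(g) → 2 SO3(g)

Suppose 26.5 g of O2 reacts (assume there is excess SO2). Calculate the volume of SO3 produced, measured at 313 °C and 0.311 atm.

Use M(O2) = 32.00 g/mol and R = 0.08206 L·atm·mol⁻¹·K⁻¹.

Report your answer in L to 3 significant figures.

n(O2) = 26.50 / 32.00 = 0.8281 mol
n(SO3) = (2/1) × 0.8281 = 1.656 mol
V = nRT/P = 1.656 × 0.08206 × 586.15 / 0.311 = 256.1 L

256 L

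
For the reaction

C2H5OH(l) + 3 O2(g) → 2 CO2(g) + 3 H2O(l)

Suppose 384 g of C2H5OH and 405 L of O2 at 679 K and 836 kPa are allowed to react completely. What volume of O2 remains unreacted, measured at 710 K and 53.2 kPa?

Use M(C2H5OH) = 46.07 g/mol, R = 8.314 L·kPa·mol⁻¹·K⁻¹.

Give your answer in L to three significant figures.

3880 L

n(C2H5OH) = 384 / 46.07 = 8.335 mol
n(O2) = PV/RT = (836 × 405) / (8.314 × 679) = 59.98 mol
For 8.335 mol C2H5OH, stoichiometry requires (3/1) × 8.335 = 25.01 mol O2; 59.98 mol is available, so C2H5OH is limiting.
n(O2) consumed = (3/1) × 8.335 = 25.01 mol; remaining = 59.98 − 25.01 = 34.97 mol
V(O2) = nRT/P = 34.97 × 8.314 × 710 / 53.2 = 3880 L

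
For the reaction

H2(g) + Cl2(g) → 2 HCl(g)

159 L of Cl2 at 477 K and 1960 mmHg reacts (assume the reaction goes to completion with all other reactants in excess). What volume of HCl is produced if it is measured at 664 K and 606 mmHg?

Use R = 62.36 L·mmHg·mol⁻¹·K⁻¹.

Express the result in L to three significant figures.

n(Cl2) = PV/RT = (1960 × 159) / (62.36 × 477) = 10.48 mol
n(HCl) = (2/1) × 10.48 = 20.96 mol
V = nRT/P = 20.96 × 62.36 × 664 / 606 = 1432 L

1430 L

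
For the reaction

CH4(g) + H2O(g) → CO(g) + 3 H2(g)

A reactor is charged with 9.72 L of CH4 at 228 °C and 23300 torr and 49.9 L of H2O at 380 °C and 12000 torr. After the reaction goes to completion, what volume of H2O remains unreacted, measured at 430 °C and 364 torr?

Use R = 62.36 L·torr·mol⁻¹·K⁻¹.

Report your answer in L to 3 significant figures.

898 L

n(CH4) = PV/RT = (23300 × 9.72) / (62.36 × 501.15) = 7.247 mol
n(H2O) = PV/RT = (12000 × 49.9) / (62.36 × 653.15) = 14.70 mol
For 7.247 mol CH4, stoichiometry requires (1/1) × 7.247 = 7.247 mol H2O; 14.70 mol is available, so CH4 is limiting.
n(H2O) consumed = (1/1) × 7.247 = 7.247 mol; remaining = 14.70 − 7.247 = 7.453 mol
V(H2O) = nRT/P = 7.453 × 62.36 × 703.15 / 364 = 897.8 L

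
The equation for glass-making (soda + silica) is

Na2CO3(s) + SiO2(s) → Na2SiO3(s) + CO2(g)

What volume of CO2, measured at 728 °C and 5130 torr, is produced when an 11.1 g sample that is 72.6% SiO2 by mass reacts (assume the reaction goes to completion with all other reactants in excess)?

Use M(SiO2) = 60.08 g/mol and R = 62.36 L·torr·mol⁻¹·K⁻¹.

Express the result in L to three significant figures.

mass of SiO2 = 11.1 × 72.6/100 = 8.059 g
n(SiO2) = 8.059 / 60.08 = 0.1341 mol
n(CO2) = (1/1) × 0.1341 = 0.1341 mol
V = nRT/P = 0.1341 × 62.36 × 1001.15 / 5130 = 1.632 L

1.63 L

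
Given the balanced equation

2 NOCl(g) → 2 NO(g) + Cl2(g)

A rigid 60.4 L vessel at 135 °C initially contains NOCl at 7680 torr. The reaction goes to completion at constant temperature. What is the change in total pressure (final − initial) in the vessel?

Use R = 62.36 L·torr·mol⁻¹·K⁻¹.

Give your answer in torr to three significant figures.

Rigid vessel, constant T ⇒ P scales with total gas moles (2 → 3).
P_final = (3/2) × 7680 = 11520 torr; ΔP = 11520 − 7680 = 3840 torr

3840 torr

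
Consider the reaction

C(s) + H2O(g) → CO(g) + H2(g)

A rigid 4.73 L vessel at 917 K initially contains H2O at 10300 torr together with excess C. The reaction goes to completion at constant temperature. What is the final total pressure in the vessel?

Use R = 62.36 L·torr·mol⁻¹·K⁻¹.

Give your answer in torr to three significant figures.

20600 torr

Since T and V are fixed, P_final/P_initial = n_final/n_initial = 2/1.
P_final = (2/1) × 10300 = 20600 torr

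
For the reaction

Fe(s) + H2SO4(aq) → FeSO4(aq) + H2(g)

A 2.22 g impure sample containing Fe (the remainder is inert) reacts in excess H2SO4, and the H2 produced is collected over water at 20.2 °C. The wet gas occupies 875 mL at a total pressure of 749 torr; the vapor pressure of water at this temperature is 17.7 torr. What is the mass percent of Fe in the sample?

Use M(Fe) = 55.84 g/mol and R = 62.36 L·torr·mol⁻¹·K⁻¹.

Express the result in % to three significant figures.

88.0 %

P(H2) = 749 − 17.7 = 731.3 torr
n(H2) = PV/RT = (731.3 × 0.8750) / (62.36 × 293.35) = 0.03498 mol
n(Fe) = (1/1) × 0.03498 = 0.03498 mol
m(Fe) = 0.03498 × 55.84 = 1.953 g
%Fe = 1.953 / 2.22 × 100 = 87.97%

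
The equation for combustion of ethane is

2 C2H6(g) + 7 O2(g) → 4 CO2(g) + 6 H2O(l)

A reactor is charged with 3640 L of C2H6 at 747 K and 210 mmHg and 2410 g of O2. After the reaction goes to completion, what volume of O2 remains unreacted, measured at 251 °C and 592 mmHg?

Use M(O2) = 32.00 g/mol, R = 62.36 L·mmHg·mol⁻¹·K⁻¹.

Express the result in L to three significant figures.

987 L

n(C2H6) = PV/RT = (210 × 3640) / (62.36 × 747) = 16.41 mol
n(O2) = 2410 / 32.00 = 75.31 mol
For 16.41 mol C2H6, stoichiometry requires (7/2) × 16.41 = 57.44 mol O2; 75.31 mol is available, so C2H6 is limiting.
n(O2) consumed = (7/2) × 16.41 = 57.44 mol; remaining = 75.31 − 57.44 = 17.87 mol
V(O2) = nRT/P = 17.87 × 62.36 × 524.15 / 592 = 986.7 L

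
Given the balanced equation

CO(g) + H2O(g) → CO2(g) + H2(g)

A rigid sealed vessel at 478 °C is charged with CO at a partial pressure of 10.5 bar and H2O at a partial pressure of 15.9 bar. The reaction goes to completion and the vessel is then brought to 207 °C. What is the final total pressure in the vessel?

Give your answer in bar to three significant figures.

At constant V, partial pressures at 478 °C are proportional to moles, so apply stoichiometry directly to pressures.
P(H2O) required for 10.5 bar of CO = (1/1) × 10.5 = 10.50 bar; available 15.9 bar, so CO is limiting.
P(H2O) remaining = 15.9 − (1/1) × 10.5 = 5.400 bar
P(gaseous products) = (1+1)/1 × 10.5 = 21.00 bar
P_total at 478 °C = 5.400 + 21.00 = 26.40 bar
Scaling to 207 °C: P = 26.40 × 480.15/751.15 = 16.88 bar

16.9 bar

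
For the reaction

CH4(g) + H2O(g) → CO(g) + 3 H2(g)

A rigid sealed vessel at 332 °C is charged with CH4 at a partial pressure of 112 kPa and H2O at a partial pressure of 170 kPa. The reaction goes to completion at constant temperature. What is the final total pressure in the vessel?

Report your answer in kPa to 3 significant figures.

With V and T fixed, P_i ∝ n_i, so the mole ratios apply directly to partial pressures at 332 °C.
P(H2O) required for 112 kPa of CH4 = (1/1) × 112 = 112.0 kPa; available 170 kPa, so CH4 is limiting.
P(H2O) remaining = 170 − (1/1) × 112 = 58.00 kPa
P(gaseous products) = (1+3)/1 × 112 = 448.0 kPa
P_total at 332 °C = 58.00 + 448.0 = 506.0 kPa

506 kPa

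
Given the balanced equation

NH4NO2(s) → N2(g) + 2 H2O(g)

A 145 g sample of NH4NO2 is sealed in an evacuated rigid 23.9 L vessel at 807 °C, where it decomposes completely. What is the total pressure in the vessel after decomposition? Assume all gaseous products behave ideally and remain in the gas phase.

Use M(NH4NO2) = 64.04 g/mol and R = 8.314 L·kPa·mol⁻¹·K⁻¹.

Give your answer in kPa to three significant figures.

n(NH4NO2) = 145 / 64.04 = 2.264 mol
n(gas produced) = (3/1) × 2.264 = 6.792 mol
P = nRT/V = 6.792 × 8.314 × 1080.15 / 23.9 = 2552 kPa

2550 kPa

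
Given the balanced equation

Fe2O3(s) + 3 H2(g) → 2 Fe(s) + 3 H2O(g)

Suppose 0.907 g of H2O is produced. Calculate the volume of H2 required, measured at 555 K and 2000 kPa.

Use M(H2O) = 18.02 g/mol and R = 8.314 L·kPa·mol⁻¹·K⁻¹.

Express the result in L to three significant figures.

n(H2O) = 0.9070 / 18.02 = 0.05033 mol
n(H2) = (3/3) × 0.05033 = 0.05033 mol
V = nRT/P = 0.05033 × 8.314 × 555 / 2000 = 0.1161 L

0.116 L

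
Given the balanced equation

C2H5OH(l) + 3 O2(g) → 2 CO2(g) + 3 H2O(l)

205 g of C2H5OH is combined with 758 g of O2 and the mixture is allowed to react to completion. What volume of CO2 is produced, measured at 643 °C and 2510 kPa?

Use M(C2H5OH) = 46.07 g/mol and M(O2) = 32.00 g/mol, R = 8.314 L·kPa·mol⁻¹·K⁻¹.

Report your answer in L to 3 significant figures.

27.0 L

n(C2H5OH) = 205 / 46.07 = 4.450 mol
n(O2) = 758 / 32.00 = 23.69 mol
For 4.450 mol C2H5OH, stoichiometry requires (3/1) × 4.450 = 13.35 mol O2; 23.69 mol is available, so C2H5OH is limiting.
n(CO2) = (2/1) × 4.450 = 8.900 mol
V(CO2) = nRT/P = 8.900 × 8.314 × 916.15 / 2510 = 27.01 L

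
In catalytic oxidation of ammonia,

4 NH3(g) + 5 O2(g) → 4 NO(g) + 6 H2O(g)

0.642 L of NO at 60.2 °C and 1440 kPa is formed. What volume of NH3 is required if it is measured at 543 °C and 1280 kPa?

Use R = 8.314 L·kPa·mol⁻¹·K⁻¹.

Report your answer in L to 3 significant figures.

1.77 L

n(NO) = PV/RT = (1440 × 0.642) / (8.314 × 333.35) = 0.3336 mol
n(NH3) = (4/4) × 0.3336 = 0.3336 mol
V = nRT/P = 0.3336 × 8.314 × 816.15 / 1280 = 1.768 L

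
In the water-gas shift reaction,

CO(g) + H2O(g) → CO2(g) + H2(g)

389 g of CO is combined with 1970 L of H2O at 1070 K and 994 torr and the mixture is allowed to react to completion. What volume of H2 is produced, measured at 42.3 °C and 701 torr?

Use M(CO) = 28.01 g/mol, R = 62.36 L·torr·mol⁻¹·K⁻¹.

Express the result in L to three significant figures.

390 L

n(CO) = 389 / 28.01 = 13.89 mol
n(H2O) = PV/RT = (994 × 1970) / (62.36 × 1070) = 29.35 mol
For 13.89 mol CO, stoichiometry requires (1/1) × 13.89 = 13.89 mol H2O; 29.35 mol is available, so CO is limiting.
n(H2) = (1/1) × 13.89 = 13.89 mol
V(H2) = nRT/P = 13.89 × 62.36 × 315.45 / 701 = 389.8 L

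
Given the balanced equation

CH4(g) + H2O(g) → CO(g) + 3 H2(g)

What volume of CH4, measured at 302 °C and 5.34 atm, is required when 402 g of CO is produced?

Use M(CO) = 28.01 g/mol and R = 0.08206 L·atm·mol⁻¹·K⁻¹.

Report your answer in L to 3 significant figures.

127 L

n(CO) = 402.0 / 28.01 = 14.35 mol
n(CH4) = (1/1) × 14.35 = 14.35 mol
V = nRT/P = 14.35 × 0.08206 × 575.15 / 5.34 = 126.8 L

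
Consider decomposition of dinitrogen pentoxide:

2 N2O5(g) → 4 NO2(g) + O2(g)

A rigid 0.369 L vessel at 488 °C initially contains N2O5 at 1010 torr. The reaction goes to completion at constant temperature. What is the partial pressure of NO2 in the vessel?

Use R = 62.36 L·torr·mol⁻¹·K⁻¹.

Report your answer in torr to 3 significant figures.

n(N2O5)₀ = PV/RT = (1010 × 0.369) / (62.36 × 761.15) = 0.007852 mol
n(NO2) = (4/2) × 0.007852 = 0.01570 mol
P(NO2) = nRT/V = 0.01570 × 62.36 × 761.15 / 0.369 = 2020 torr

2020 torr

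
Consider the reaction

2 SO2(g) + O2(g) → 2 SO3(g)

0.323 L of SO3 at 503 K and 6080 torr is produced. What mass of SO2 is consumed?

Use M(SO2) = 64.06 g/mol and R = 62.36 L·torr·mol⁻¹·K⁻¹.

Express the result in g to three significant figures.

4.01 g

n(SO3) = PV/RT = (6080 × 0.323) / (62.36 × 503) = 0.06261 mol
n(SO2) = (2/2) × 0.06261 = 0.06261 mol
m(SO2) = 0.06261 × 64.06 = 4.011 g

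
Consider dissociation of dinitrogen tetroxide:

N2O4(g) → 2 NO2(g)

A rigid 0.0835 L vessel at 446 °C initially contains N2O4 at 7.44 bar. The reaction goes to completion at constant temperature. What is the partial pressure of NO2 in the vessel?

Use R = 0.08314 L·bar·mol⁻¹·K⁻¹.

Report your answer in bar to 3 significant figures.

14.9 bar

n(N2O4)₀ = PV/RT = (7.44 × 0.0835) / (0.08314 × 719.15) = 0.01039 mol
n(NO2) = (2/1) × 0.01039 = 0.02078 mol
P(NO2) = nRT/V = 0.02078 × 0.08314 × 719.15 / 0.0835 = 14.88 bar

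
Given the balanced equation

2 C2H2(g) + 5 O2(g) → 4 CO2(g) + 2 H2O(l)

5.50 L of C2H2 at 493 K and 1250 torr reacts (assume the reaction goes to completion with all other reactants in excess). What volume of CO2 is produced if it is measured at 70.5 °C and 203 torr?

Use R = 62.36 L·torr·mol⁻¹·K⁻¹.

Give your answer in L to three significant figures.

47.2 L

n(C2H2) = PV/RT = (1250 × 5.50) / (62.36 × 493) = 0.2236 mol
n(CO2) = (4/2) × 0.2236 = 0.4472 mol
V = nRT/P = 0.4472 × 62.36 × 343.65 / 203 = 47.21 L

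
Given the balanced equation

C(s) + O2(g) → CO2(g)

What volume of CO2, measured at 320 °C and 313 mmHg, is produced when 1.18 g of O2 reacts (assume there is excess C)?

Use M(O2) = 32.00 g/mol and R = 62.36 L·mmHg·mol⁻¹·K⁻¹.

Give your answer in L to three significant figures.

n(O2) = 1.180 / 32.00 = 0.03687 mol
n(CO2) = (1/1) × 0.03687 = 0.03687 mol
V = nRT/P = 0.03687 × 62.36 × 593.15 / 313 = 4.357 L

4.36 L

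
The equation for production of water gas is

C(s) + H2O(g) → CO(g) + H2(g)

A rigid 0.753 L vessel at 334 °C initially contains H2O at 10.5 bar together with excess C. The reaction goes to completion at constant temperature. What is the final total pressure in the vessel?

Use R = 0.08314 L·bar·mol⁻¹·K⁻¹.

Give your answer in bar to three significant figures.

Since T and V are fixed, P_final/P_initial = n_final/n_initial = 2/1.
P_final = (2/1) × 10.5 = 21.00 bar

21.0 bar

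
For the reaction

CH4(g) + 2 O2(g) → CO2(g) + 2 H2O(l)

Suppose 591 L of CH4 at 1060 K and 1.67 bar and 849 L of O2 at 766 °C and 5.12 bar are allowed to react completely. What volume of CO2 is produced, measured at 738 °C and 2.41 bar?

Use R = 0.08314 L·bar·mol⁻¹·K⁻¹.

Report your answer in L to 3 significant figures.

391 L

n(CH4) = PV/RT = (1.67 × 591) / (0.08314 × 1060) = 11.20 mol
n(O2) = PV/RT = (5.12 × 849) / (0.08314 × 1039.15) = 50.31 mol
For 11.20 mol CH4, stoichiometry requires (2/1) × 11.20 = 22.40 mol O2; 50.31 mol is available, so CH4 is limiting.
n(CO2) = (1/1) × 11.20 = 11.20 mol
V(CO2) = nRT/P = 11.20 × 0.08314 × 1011.15 / 2.41 = 390.7 L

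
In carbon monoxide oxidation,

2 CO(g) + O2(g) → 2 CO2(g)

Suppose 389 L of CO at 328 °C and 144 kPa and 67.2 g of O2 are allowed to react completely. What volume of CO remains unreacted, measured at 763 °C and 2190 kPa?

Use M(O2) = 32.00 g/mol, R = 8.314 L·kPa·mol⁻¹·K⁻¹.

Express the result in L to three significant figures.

n(CO) = PV/RT = (144 × 389) / (8.314 × 601.15) = 11.21 mol
n(O2) = 67.2 / 32.00 = 2.100 mol
For 11.21 mol CO, stoichiometry requires (1/2) × 11.21 = 5.605 mol O2; 2.100 mol is available, so O2 is limiting.
n(CO) consumed = (2/1) × 2.100 = 4.200 mol; remaining = 11.21 − 4.200 = 7.010 mol
V(CO) = nRT/P = 7.010 × 8.314 × 1036.15 / 2190 = 27.57 L

27.6 L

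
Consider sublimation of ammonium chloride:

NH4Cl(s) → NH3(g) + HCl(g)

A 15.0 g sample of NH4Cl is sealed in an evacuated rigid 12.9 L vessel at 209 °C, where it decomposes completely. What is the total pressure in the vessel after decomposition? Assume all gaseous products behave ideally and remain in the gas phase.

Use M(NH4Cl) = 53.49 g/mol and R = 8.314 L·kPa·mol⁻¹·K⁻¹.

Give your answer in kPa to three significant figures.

174 kPa

n(NH4Cl) = 15.0 / 53.49 = 0.2804 mol
n(gas produced) = (2/1) × 0.2804 = 0.5608 mol
P = nRT/V = 0.5608 × 8.314 × 482.15 / 12.9 = 174.3 kPa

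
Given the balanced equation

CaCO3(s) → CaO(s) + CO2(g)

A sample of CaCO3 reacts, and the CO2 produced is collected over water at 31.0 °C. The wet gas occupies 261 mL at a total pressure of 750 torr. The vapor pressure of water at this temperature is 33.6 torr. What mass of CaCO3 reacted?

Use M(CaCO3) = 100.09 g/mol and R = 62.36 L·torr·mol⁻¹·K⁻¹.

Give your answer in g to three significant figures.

0.987 g

P(CO2) = 750 − 33.6 = 716.4 torr
n(CO2) = PV/RT = (716.4 × 0.2610) / (62.36 × 304.15) = 0.009858 mol
n(CaCO3) = (1/1) × 0.009858 = 0.009858 mol
m(CaCO3) = 0.009858 × 100.09 = 0.9867 g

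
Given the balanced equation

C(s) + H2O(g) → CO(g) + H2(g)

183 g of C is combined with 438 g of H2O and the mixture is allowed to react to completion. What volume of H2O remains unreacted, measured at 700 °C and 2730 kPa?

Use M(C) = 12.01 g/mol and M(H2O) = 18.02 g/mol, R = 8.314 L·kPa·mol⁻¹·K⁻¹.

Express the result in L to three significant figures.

n(C) = 183 / 12.01 = 15.24 mol
n(H2O) = 438 / 18.02 = 24.31 mol
For 15.24 mol C, stoichiometry requires (1/1) × 15.24 = 15.24 mol H2O; 24.31 mol is available, so C is limiting.
n(H2O) consumed = (1/1) × 15.24 = 15.24 mol; remaining = 24.31 − 15.24 = 9.070 mol
V(H2O) = nRT/P = 9.070 × 8.314 × 973.15 / 2730 = 26.88 L

26.9 L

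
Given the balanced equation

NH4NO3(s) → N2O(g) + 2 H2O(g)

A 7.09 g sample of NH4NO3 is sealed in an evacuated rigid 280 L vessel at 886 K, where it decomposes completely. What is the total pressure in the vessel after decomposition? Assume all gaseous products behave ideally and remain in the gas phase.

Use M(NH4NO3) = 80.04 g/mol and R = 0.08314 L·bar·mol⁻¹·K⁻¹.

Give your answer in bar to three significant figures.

n(NH4NO3) = 7.09 / 80.04 = 0.08858 mol
n(gas produced) = (3/1) × 0.08858 = 0.2657 mol
P = nRT/V = 0.2657 × 0.08314 × 886 / 280 = 0.06990 bar

0.0699 bar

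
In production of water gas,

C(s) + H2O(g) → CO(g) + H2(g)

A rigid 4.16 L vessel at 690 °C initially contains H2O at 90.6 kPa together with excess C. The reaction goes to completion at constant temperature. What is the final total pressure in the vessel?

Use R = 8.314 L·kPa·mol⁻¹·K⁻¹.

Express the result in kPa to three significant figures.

181 kPa

At constant T and V, P ∝ n(gas): 1 mol gas → 2 mol gas.
P_final = (2/1) × 90.6 = 181.2 kPa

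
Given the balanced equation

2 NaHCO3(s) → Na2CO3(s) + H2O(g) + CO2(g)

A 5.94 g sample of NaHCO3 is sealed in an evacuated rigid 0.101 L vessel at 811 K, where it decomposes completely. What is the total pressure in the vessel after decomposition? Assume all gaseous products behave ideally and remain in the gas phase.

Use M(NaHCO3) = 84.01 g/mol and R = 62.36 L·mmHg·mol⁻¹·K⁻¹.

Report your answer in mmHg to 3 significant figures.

35400 mmHg

n(NaHCO3) = 5.94 / 84.01 = 0.07071 mol
n(gas produced) = (2/2) × 0.07071 = 0.07071 mol
P = nRT/V = 0.07071 × 62.36 × 811 / 0.101 = 35410 mmHg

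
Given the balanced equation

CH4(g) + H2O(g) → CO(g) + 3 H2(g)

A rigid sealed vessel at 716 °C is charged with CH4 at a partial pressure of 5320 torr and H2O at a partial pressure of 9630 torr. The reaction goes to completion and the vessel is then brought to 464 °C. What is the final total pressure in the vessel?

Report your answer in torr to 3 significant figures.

At constant V, partial pressures at 716 °C are proportional to moles, so apply stoichiometry directly to pressures.
P(H2O) required for 5320 torr of CH4 = (1/1) × 5320 = 5320 torr; available 9630 torr, so CH4 is limiting.
P(H2O) remaining = 9630 − (1/1) × 5320 = 4310 torr
P(gaseous products) = (1+3)/1 × 5320 = 21280 torr
P_total at 716 °C = 4310 + 21280 = 25590 torr
Scaling to 464 °C: P = 25590 × 737.15/989.15 = 19070 torr

19100 torr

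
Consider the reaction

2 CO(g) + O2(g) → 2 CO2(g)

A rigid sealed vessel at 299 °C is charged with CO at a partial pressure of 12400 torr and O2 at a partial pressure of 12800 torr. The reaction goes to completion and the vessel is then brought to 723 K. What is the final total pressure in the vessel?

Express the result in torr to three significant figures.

At constant V, partial pressures at 299 °C are proportional to moles, so apply stoichiometry directly to pressures.
P(O2) required for 12400 torr of CO = (1/2) × 12400 = 6200 torr; available 12800 torr, so CO is limiting.
P(O2) remaining = 12800 − (1/2) × 12400 = 6600 torr
P(gaseous products) = (2)/2 × 12400 = 12400 torr
P_total at 299 °C = 6600 + 12400 = 19000 torr
Scaling to 723 K: P = 19000 × 723/572.15 = 24010 torr

24000 torr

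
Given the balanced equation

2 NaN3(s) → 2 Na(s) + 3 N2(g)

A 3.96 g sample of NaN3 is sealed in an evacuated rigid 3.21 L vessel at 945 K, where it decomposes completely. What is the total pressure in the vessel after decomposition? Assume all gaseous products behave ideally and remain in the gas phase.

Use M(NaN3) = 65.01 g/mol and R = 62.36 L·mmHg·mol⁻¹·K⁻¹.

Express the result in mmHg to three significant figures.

n(NaN3) = 3.96 / 65.01 = 0.06091 mol
n(gas produced) = (3/2) × 0.06091 = 0.09137 mol
P = nRT/V = 0.09137 × 62.36 × 945 / 3.21 = 1677 mmHg

1680 mmHg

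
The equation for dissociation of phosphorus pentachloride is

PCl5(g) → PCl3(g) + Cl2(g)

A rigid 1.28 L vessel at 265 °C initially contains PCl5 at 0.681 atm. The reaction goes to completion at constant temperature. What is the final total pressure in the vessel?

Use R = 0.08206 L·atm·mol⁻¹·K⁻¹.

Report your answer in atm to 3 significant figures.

At constant T and V, P ∝ n(gas): 1 mol gas → 2 mol gas.
P_final = (2/1) × 0.681 = 1.362 atm

1.36 atm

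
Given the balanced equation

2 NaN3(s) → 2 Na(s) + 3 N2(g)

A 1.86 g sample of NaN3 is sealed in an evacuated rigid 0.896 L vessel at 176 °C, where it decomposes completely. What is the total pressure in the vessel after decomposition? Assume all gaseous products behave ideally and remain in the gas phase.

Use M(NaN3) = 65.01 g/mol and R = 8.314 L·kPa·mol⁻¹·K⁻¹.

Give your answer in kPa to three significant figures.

179 kPa

n(NaN3) = 1.86 / 65.01 = 0.02861 mol
n(gas produced) = (3/2) × 0.02861 = 0.04292 mol
P = nRT/V = 0.04292 × 8.314 × 449.15 / 0.896 = 178.9 kPa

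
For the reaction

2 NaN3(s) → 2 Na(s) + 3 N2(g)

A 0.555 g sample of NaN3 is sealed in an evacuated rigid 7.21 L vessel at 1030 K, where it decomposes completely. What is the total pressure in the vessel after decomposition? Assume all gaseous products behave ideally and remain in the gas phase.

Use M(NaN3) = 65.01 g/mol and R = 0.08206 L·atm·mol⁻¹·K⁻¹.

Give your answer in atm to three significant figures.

n(NaN3) = 0.555 / 65.01 = 0.008537 mol
n(gas produced) = (3/2) × 0.008537 = 0.01281 mol
P = nRT/V = 0.01281 × 0.08206 × 1030 / 7.21 = 0.1502 atm

0.150 atm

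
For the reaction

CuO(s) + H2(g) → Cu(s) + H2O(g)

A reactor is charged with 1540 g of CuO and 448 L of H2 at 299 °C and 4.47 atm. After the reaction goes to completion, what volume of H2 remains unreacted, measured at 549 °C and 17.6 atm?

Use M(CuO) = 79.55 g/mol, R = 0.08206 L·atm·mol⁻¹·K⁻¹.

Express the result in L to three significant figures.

n(CuO) = 1540 / 79.55 = 19.36 mol
n(H2) = PV/RT = (4.47 × 448) / (0.08206 × 572.15) = 42.65 mol
For 19.36 mol CuO, stoichiometry requires (1/1) × 19.36 = 19.36 mol H2; 42.65 mol is available, so CuO is limiting.
n(H2) consumed = (1/1) × 19.36 = 19.36 mol; remaining = 42.65 − 19.36 = 23.29 mol
V(H2) = nRT/P = 23.29 × 0.08206 × 822.15 / 17.6 = 89.28 L

89.3 L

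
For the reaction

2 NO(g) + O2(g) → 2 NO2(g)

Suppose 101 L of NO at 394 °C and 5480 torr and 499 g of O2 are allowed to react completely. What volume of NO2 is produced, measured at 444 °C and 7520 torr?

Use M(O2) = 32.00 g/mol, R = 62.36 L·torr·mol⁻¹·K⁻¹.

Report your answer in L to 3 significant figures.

79.1 L

n(NO) = PV/RT = (5480 × 101) / (62.36 × 667.15) = 13.30 mol
n(O2) = 499 / 32.00 = 15.59 mol
For 13.30 mol NO, stoichiometry requires (1/2) × 13.30 = 6.650 mol O2; 15.59 mol is available, so NO is limiting.
n(NO2) = (2/2) × 13.30 = 13.30 mol
V(NO2) = nRT/P = 13.30 × 62.36 × 717.15 / 7520 = 79.10 L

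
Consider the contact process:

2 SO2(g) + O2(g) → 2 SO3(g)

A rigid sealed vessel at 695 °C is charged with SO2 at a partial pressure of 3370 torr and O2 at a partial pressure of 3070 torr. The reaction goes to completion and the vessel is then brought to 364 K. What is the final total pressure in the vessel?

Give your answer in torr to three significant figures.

Because the vessel is rigid and T is held at 695 °C, work the stoichiometry in partial pressures (P_i = n_iRT/V).
P(O2) required for 3370 torr of SO2 = (1/2) × 3370 = 1685 torr; available 3070 torr, so SO2 is limiting.
P(O2) remaining = 3070 − (1/2) × 3370 = 1385 torr
P(gaseous products) = (2)/2 × 3370 = 3370 torr
P_total at 695 °C = 1385 + 3370 = 4755 torr
Scaling to 364 K: P = 4755 × 364/968.15 = 1788 torr

1790 torr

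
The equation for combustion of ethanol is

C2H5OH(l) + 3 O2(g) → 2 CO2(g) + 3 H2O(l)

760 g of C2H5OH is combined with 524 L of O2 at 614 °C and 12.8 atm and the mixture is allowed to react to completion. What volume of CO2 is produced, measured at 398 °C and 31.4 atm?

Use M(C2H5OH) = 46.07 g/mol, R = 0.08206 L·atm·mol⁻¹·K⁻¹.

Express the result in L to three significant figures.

n(C2H5OH) = 760 / 46.07 = 16.50 mol
n(O2) = PV/RT = (12.8 × 524) / (0.08206 × 887.15) = 92.13 mol
For 16.50 mol C2H5OH, stoichiometry requires (3/1) × 16.50 = 49.50 mol O2; 92.13 mol is available, so C2H5OH is limiting.
n(CO2) = (2/1) × 16.50 = 33.00 mol
V(CO2) = nRT/P = 33.00 × 0.08206 × 671.15 / 31.4 = 57.88 L

57.9 L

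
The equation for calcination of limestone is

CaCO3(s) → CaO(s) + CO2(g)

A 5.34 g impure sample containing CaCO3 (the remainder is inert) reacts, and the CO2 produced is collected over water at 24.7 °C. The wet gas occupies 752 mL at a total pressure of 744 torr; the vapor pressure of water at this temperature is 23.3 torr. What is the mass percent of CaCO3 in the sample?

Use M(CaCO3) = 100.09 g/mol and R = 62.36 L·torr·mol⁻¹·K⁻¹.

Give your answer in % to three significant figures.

54.7 %

P(CO2) = 744 − 23.3 = 720.7 torr
n(CO2) = PV/RT = (720.7 × 0.7520) / (62.36 × 297.85) = 0.02918 mol
n(CaCO3) = (1/1) × 0.02918 = 0.02918 mol
m(CaCO3) = 0.02918 × 100.09 = 2.921 g
%CaCO3 = 2.921 / 5.34 × 100 = 54.70%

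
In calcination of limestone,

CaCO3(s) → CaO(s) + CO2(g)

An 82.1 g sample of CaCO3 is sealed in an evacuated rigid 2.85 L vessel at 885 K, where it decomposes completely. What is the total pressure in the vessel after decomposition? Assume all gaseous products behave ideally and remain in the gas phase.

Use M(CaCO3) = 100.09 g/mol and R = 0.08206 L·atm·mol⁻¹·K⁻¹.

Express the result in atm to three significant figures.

20.9 atm

n(CaCO3) = 82.1 / 100.09 = 0.8203 mol
n(gas produced) = (1/1) × 0.8203 = 0.8203 mol
P = nRT/V = 0.8203 × 0.08206 × 885 / 2.85 = 20.90 atm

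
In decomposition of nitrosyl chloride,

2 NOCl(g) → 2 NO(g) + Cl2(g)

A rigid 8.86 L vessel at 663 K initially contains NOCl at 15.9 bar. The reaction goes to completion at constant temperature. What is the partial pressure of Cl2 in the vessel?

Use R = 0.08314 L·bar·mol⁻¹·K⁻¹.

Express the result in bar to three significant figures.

7.95 bar

n(NOCl)₀ = PV/RT = (15.9 × 8.86) / (0.08314 × 663) = 2.556 mol
n(Cl2) = (1/2) × 2.556 = 1.278 mol
P(Cl2) = nRT/V = 1.278 × 0.08314 × 663 / 8.86 = 7.951 bar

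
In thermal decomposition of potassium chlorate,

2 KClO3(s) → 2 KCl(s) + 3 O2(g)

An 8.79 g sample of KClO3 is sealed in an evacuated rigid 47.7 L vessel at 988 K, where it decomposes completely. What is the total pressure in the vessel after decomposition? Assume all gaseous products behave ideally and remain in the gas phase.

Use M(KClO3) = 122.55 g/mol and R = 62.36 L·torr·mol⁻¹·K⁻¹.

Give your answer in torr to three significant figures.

139 torr

n(KClO3) = 8.79 / 122.55 = 0.07173 mol
n(gas produced) = (3/2) × 0.07173 = 0.1076 mol
P = nRT/V = 0.1076 × 62.36 × 988 / 47.7 = 139.0 torr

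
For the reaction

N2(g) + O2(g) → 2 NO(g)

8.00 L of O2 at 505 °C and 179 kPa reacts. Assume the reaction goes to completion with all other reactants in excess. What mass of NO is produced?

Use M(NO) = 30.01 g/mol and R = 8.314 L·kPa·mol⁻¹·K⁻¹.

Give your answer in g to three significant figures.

13.3 g

n(O2) = PV/RT = (179 × 8.00) / (8.314 × 778.15) = 0.2213 mol
n(NO) = (2/1) × 0.2213 = 0.4426 mol
m(NO) = 0.4426 × 30.01 = 13.28 g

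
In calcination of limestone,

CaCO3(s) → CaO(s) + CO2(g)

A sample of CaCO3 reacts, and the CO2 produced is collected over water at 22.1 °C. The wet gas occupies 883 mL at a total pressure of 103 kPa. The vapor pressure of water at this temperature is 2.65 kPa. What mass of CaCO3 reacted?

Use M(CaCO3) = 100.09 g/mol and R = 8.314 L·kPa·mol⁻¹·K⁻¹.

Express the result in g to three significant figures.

P(CO2) = 103 − 2.65 = 100.3 kPa
n(CO2) = PV/RT = (100.3 × 0.8830) / (8.314 × 295.25) = 0.03608 mol
n(CaCO3) = (1/1) × 0.03608 = 0.03608 mol
m(CaCO3) = 0.03608 × 100.09 = 3.611 g

3.61 g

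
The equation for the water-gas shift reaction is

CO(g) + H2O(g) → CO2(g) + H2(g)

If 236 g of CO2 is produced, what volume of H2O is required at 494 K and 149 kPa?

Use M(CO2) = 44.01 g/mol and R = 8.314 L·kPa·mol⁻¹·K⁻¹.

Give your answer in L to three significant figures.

n(CO2) = 236.0 / 44.01 = 5.362 mol
n(H2O) = (1/1) × 5.362 = 5.362 mol
V = nRT/P = 5.362 × 8.314 × 494 / 149 = 147.8 L

148 L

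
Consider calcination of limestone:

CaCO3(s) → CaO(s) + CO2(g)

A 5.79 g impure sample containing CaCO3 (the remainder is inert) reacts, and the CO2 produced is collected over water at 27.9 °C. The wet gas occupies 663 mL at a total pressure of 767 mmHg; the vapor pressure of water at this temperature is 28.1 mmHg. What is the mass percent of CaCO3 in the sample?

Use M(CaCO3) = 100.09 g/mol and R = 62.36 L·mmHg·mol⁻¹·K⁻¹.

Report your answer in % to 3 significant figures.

P(CO2) = 767 − 28.1 = 738.9 mmHg
n(CO2) = PV/RT = (738.9 × 0.6630) / (62.36 × 301.05) = 0.02609 mol
n(CaCO3) = (1/1) × 0.02609 = 0.02609 mol
m(CaCO3) = 0.02609 × 100.09 = 2.611 g
%CaCO3 = 2.611 / 5.79 × 100 = 45.09%

45.1 %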